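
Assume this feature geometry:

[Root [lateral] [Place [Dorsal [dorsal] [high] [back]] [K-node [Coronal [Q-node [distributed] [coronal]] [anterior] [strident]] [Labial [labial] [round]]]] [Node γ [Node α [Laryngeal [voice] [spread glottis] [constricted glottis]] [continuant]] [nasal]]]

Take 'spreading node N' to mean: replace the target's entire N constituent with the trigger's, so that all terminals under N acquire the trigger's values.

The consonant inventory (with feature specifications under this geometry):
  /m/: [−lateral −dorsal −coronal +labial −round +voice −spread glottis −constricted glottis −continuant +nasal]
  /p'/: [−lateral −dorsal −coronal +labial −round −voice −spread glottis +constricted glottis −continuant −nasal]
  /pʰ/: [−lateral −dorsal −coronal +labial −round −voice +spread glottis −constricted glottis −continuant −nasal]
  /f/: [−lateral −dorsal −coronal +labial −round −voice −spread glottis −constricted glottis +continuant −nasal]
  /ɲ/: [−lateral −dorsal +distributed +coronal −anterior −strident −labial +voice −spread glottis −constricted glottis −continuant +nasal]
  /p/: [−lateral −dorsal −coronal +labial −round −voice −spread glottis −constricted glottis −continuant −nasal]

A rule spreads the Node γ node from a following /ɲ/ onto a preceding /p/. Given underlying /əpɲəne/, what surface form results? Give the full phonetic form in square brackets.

[əmɲəne]

Terminals under Node γ in this geometry: [voice], [spread glottis], [constricted glottis], [continuant], [nasal].
The target acquires /ɲ/'s values for everything under Node γ — [+voice], [−spread glottis], [−constricted glottis], [−continuant], [+nasal] — while keeping its own [lateral], [dorsal], [coronal], ….
This feature bundle is that of [m], so /əpɲəne/ surfaces as [əmɲəne].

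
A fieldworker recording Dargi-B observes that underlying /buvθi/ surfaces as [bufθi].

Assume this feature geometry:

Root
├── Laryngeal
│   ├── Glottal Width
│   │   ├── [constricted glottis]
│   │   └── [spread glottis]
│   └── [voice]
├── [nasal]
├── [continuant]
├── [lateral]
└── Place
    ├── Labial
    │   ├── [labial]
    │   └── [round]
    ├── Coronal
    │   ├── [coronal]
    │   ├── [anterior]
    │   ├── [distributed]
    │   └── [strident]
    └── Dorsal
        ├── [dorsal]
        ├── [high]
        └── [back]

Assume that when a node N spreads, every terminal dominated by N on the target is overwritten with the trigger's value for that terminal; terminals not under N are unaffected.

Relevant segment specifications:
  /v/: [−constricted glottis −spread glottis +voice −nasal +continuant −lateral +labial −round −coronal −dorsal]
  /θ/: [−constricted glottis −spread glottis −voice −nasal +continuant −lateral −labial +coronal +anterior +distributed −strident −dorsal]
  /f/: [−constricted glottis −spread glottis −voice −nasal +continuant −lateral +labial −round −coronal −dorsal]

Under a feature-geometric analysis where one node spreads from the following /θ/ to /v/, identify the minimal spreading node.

[voice]

The alternation /v/ → [f] changes [voice] and nothing else.
Since just one terminal is affected and it takes /θ/'s value, spreading the terminal [voice] alone is sufficient and minimal.
[coronal], [labial] stay as in /v/ although /θ/ differs there, so no node dominating them spread; among the remaining candidates [voice] is the lowest that derives the output.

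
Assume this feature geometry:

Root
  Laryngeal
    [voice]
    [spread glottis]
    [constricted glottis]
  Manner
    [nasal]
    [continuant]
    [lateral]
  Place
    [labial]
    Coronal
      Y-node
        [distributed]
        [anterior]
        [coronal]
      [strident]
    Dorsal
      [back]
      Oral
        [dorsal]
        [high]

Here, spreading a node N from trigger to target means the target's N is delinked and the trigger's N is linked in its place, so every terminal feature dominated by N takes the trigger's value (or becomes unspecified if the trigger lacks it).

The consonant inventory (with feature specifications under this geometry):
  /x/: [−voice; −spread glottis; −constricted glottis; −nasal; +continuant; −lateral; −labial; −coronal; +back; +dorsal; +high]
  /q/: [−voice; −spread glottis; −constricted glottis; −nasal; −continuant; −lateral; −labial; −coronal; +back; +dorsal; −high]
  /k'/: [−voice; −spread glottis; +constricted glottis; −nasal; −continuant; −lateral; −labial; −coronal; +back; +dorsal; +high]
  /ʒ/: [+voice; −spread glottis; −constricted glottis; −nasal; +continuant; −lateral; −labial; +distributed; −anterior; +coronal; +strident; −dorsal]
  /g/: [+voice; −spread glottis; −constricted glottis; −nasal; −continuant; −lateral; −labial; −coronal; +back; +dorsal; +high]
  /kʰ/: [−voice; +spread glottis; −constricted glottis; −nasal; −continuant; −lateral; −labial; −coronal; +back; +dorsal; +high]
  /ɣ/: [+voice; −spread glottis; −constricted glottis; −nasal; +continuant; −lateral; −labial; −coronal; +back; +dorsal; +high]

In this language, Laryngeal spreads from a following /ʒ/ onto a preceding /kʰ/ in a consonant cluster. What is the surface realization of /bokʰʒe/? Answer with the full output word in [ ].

The Laryngeal node dominates the terminals [voice], [spread glottis], [constricted glottis].
Spreading Laryngeal from /ʒ/ onto /kʰ/ replaces those values with /ʒ/'s: [+voice], [−spread glottis], [−constricted glottis]. Features outside Laryngeal ([nasal], [continuant], [lateral], …) stay as in /kʰ/.
The resulting bundle matches /g/ in the inventory; substituting it for /kʰ/ gives [bogʒe].

[bogʒe]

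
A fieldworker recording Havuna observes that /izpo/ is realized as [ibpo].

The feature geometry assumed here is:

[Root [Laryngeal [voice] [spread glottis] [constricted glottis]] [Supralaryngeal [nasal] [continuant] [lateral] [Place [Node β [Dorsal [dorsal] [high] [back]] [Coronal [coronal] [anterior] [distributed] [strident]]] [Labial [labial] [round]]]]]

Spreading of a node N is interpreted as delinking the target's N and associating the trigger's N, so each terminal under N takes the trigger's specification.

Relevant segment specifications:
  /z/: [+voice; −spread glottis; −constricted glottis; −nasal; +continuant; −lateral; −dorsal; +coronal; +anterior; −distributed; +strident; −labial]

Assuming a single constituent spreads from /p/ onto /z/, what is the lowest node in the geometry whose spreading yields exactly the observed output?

/z/ and [b] differ in [continuant], [labial], [round], [coronal], [anterior], [distributed], [strident]; every other specified feature is identical.
These terminals are all dominated by Supralaryngeal, and no proper subconstituent of Supralaryngeal covers them all; Supralaryngeal is their lowest common ancestor.
Delinking /z/'s Supralaryngeal and associating /p/'s Supralaryngeal gives precisely the feature bundle of [b].
Had Root spread, [voice] would have taken /p/'s value; it stays as in /z/, confirming the spreading constituent is exactly Supralaryngeal.

Supralaryngeal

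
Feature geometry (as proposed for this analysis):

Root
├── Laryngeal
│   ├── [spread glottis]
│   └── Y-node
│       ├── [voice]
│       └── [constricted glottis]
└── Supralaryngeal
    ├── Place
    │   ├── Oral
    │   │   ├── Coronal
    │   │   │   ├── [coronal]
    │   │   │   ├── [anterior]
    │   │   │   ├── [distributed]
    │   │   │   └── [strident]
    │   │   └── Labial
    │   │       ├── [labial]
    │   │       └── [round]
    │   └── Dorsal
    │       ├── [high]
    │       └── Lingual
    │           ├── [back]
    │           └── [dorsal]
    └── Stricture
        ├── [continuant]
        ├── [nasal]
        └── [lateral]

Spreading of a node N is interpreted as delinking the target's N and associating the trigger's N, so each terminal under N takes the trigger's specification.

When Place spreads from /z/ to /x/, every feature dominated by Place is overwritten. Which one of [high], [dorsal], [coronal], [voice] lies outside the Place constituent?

[voice]

Place dominates exactly [coronal], [anterior], [distributed], [strident], [labial], [round], [high], [back], [dorsal].
Spreading Place replaces [coronal], [dorsal], [high] with the trigger's values, since each sits inside the Place constituent.
[voice] attaches under Y-node, not under Place, so /x/ retains its own value for [voice].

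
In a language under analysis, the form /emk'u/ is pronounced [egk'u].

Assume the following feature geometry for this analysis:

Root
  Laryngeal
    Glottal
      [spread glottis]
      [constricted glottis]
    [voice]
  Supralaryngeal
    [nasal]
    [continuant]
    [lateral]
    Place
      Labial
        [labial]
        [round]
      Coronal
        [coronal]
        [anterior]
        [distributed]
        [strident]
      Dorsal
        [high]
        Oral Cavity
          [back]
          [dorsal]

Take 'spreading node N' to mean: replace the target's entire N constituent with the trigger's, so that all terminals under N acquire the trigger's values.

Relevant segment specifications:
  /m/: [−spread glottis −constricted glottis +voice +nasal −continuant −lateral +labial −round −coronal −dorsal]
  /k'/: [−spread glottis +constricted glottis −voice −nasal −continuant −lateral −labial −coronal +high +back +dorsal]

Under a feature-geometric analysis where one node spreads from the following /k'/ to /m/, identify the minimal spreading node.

Feature comparison: [nasal], [labial], [round], [dorsal], [high], [back] differ between /m/ and [g]; the remaining terminals match.
The smallest constituent containing every changed terminal is Supralaryngeal — each of its daughters lacks at least one of the affected features.
If Supralaryngeal spreads, every terminal under it takes /k'/'s value, producing [g] as observed.
Had Root spread, [voice], [constricted glottis] would have taken /k'/'s values; they stay as in /m/, confirming the spreading constituent is exactly Supralaryngeal.

Supralaryngeal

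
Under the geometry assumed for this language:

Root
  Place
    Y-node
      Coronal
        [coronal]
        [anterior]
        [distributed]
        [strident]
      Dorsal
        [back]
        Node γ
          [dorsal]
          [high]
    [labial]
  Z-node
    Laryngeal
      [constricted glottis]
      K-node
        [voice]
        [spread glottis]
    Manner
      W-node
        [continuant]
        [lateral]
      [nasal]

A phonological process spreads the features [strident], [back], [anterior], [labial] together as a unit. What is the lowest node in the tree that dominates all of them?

[strident] is immediately dominated by Coronal.
[back] is immediately dominated by Dorsal.
[anterior] is immediately dominated by Coronal.
[labial] is immediately dominated by Place.
The lowest node appearing on every path is Place; each proper daughter of Place fails to dominate at least one of the listed features.

Place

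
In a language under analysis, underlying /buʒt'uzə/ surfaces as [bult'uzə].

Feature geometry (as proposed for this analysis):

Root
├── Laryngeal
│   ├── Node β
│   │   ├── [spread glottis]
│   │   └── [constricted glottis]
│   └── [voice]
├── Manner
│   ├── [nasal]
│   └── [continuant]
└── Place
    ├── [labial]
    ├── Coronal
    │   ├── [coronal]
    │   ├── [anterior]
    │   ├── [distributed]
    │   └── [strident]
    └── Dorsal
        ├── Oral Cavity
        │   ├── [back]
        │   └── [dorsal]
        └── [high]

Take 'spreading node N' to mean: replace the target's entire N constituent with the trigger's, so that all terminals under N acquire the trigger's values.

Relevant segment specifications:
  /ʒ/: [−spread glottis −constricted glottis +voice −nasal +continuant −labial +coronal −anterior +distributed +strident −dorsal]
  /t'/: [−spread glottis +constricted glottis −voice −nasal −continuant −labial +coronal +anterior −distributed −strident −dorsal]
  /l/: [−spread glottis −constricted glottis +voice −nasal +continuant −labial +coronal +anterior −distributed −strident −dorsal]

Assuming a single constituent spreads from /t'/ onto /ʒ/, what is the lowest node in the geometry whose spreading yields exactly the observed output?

Feature comparison: [anterior], [distributed], [strident] differ between /ʒ/ and [l]; the remaining terminals match.
In this geometry the lowest node dominating all of them is Coronal: every daughter of Coronal dominates only a proper subset, so no lower node suffices.
Delinking /ʒ/'s Coronal and associating /t'/'s Coronal gives precisely the feature bundle of [l].
Features on which the two segments disagree outside Coronal, such as [continuant], [voice], are unchanged — nothing dominating them spread, and Coronal is the minimal sufficient constituent.

Coronal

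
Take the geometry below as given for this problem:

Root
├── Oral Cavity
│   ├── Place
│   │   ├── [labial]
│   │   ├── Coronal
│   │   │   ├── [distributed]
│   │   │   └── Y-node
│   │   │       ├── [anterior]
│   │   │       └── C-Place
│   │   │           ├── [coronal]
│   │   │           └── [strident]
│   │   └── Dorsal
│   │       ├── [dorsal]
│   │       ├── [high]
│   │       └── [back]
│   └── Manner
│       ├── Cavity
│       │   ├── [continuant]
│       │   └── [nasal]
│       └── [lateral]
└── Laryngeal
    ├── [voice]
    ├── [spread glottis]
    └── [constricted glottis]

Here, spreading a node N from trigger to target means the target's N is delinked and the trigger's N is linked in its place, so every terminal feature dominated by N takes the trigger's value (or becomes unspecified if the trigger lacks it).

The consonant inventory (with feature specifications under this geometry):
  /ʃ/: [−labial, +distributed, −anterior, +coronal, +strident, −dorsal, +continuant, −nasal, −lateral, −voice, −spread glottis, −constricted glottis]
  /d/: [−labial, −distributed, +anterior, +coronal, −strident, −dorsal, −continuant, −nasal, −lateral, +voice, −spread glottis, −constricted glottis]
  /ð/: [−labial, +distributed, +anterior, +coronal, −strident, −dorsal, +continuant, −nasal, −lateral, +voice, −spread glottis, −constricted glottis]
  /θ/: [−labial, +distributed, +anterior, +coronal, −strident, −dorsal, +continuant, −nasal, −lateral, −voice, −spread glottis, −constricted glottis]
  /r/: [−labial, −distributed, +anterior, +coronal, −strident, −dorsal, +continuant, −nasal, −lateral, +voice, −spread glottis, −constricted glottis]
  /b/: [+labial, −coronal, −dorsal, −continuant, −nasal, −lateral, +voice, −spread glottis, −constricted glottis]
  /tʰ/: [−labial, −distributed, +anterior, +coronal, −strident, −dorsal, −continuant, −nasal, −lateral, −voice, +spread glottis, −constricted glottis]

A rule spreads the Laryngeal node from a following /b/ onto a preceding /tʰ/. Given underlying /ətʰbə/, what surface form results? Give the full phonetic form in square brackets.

[ədbə]

The Laryngeal node dominates the terminals [voice], [spread glottis], [constricted glottis].
Spreading Laryngeal from /b/ onto /tʰ/ replaces those values with /b/'s: [+voice], [−spread glottis], [−constricted glottis]. Features outside Laryngeal ([labial], [distributed], [anterior], …) stay as in /tʰ/.
The resulting bundle matches /d/ in the inventory; substituting it for /tʰ/ gives [ədbə].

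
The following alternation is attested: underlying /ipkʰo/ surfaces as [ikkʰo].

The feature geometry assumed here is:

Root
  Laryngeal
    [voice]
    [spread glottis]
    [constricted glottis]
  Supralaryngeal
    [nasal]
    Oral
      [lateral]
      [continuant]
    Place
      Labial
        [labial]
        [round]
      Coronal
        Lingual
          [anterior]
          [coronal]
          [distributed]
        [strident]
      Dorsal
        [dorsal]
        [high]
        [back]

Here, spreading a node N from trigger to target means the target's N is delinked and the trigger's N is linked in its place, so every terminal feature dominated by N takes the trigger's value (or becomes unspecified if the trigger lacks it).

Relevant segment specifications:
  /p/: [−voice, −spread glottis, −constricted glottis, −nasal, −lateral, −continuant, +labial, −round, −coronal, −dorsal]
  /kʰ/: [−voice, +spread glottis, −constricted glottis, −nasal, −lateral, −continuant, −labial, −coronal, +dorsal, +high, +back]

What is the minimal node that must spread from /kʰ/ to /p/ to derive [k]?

Place

/p/ and [k] differ in [labial], [round], [dorsal], [high], [back]; every other specified feature is identical.
In this geometry the lowest node dominating all of them is Place: every daughter of Place dominates only a proper subset, so no lower node suffices.
If Place spreads, every terminal under it takes /kʰ/'s value, producing [k] as observed.
[spread glottis] stays as in /p/ although /kʰ/ differs there, so no node dominating it spread; among the remaining candidates Place is the lowest that derives the output.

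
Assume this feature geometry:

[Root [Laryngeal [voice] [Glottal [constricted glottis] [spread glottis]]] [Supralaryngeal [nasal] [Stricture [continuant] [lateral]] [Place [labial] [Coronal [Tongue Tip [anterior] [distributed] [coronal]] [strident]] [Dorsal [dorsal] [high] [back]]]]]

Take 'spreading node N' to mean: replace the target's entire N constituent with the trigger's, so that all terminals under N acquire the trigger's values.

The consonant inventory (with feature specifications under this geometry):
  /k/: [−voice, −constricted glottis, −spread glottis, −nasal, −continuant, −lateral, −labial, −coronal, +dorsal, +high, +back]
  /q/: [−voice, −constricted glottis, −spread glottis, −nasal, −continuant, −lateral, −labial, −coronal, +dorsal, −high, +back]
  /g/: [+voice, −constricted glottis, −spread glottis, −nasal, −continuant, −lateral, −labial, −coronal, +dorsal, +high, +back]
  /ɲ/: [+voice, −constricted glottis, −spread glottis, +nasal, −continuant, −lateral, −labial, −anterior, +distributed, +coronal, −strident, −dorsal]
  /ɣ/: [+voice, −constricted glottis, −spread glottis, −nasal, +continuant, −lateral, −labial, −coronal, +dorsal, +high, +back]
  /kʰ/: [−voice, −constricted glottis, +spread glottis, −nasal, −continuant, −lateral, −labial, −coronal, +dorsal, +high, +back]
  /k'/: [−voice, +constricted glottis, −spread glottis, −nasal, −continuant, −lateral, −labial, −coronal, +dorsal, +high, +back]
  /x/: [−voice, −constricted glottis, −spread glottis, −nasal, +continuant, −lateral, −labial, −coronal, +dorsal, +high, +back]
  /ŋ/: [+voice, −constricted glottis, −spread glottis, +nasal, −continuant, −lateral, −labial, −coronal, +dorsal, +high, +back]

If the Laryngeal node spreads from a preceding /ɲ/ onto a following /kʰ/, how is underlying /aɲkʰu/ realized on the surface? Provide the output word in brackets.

The Laryngeal node dominates the terminals [voice], [constricted glottis], [spread glottis].
Spreading Laryngeal from /ɲ/ onto /kʰ/ replaces those values with /ɲ/'s: [+voice], [−constricted glottis], [−spread glottis]. Features outside Laryngeal ([nasal], [continuant], [lateral], …) stay as in /kʰ/.
Among the inventory, only /g/ has exactly this specification, giving the surface form [aɲgu].

[aɲgu]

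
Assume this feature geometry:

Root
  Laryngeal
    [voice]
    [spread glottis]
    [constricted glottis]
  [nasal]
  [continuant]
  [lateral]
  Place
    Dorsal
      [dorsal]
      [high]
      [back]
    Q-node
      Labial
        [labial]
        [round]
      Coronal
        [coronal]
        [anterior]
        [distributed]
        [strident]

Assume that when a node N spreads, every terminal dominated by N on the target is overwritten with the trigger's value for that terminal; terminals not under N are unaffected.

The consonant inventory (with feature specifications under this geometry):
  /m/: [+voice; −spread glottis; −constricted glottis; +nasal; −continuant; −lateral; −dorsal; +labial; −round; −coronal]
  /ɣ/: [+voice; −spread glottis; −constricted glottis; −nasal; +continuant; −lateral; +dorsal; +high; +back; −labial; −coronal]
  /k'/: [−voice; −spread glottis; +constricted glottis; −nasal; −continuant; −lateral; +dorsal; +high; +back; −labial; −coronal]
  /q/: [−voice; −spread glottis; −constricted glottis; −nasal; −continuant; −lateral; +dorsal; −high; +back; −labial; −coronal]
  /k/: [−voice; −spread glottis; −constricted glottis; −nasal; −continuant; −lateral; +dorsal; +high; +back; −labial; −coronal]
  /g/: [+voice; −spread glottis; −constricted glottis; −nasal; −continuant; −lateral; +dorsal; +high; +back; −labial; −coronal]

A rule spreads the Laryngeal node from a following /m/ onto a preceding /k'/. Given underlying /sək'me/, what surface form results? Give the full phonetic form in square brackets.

[səgme]

Terminals under Laryngeal in this geometry: [voice], [spread glottis], [constricted glottis].
After delinking /k'/'s Laryngeal and linking /m/'s, the affected terminals become [+voice], [−spread glottis], [−constricted glottis]; [nasal], [continuant], [lateral], … (outside Laryngeal) are retained from /k'/.
This feature bundle is that of [g], so /sək'me/ surfaces as [səgme].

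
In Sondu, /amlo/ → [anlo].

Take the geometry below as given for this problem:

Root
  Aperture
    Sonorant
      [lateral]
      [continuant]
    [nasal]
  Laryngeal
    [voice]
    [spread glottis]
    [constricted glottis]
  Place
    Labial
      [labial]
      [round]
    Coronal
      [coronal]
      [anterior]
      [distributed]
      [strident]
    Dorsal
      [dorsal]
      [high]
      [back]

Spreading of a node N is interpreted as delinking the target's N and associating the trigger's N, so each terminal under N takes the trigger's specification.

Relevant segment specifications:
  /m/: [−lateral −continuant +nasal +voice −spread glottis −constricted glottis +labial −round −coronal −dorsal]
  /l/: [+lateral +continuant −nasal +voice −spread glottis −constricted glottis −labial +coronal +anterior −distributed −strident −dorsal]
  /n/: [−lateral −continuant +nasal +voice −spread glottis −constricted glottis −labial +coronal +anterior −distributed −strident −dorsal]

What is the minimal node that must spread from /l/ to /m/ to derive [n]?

Place

The alternation /m/ → [n] changes [labial], [round], [coronal], [anterior], [distributed], [strident] and nothing else.
In this geometry the lowest node dominating all of them is Place: every daughter of Place dominates only a proper subset, so no lower node suffices.
Delinking /m/'s Place and associating /l/'s Place gives precisely the feature bundle of [n].
Had Root spread, [nasal], [continuant] would have taken /l/'s values; they stay as in /m/, confirming the spreading constituent is exactly Place.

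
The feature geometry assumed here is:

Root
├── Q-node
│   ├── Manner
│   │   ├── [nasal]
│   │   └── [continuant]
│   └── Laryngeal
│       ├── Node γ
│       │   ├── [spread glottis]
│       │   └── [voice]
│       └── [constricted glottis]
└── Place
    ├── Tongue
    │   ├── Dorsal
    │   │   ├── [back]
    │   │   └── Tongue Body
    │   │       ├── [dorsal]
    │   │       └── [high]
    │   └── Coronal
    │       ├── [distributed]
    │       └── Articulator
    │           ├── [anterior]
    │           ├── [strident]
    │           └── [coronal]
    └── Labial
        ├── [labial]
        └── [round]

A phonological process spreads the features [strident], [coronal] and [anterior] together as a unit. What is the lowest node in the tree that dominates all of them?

Articulator

[strident] is immediately dominated by Articulator.
[coronal] is immediately dominated by Articulator.
[anterior] is immediately dominated by Articulator.
The lowest node appearing on every path is Articulator; each proper daughter of Articulator fails to dominate at least one of the listed features.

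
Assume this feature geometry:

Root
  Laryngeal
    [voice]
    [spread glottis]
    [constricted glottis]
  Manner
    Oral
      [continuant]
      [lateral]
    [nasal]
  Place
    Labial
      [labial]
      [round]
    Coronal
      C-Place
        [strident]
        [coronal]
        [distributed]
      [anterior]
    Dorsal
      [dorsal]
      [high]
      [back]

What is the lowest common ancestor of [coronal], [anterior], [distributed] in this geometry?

Coronal

[coronal]: Root / Place / Coronal / C-Place / [coronal].
[anterior]: Root / Place / Coronal / [anterior].
[distributed]: Root / Place / Coronal / C-Place / [distributed].
The lowest node appearing on every path is Coronal; each proper daughter of Coronal fails to dominate at least one of the listed features.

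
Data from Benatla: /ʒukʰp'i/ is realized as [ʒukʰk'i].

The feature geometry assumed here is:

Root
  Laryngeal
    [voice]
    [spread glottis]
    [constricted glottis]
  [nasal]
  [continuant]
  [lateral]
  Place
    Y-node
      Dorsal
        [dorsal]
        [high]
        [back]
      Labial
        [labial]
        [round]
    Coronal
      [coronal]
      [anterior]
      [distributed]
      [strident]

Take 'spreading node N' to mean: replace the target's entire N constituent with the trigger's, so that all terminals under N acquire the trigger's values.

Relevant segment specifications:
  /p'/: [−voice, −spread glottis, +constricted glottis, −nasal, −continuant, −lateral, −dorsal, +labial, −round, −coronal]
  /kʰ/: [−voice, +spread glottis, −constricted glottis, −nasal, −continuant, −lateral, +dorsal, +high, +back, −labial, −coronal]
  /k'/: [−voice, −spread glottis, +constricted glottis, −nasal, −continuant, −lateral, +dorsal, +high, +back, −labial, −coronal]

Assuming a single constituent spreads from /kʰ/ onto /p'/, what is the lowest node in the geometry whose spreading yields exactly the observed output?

Comparing /p'/ with its surface form [k'], the features that change are [labial], [round], [dorsal], [high], [back].
In this geometry the lowest node dominating all of them is Y-node: every daughter of Y-node dominates only a proper subset, so no lower node suffices.
Delinking /p'/'s Y-node and associating /kʰ/'s Y-node gives precisely the feature bundle of [k'].
Features on which the two segments disagree outside Y-node, such as [constricted glottis], [spread glottis], are unchanged — nothing dominating them spread, and Y-node is the minimal sufficient constituent.

Y-node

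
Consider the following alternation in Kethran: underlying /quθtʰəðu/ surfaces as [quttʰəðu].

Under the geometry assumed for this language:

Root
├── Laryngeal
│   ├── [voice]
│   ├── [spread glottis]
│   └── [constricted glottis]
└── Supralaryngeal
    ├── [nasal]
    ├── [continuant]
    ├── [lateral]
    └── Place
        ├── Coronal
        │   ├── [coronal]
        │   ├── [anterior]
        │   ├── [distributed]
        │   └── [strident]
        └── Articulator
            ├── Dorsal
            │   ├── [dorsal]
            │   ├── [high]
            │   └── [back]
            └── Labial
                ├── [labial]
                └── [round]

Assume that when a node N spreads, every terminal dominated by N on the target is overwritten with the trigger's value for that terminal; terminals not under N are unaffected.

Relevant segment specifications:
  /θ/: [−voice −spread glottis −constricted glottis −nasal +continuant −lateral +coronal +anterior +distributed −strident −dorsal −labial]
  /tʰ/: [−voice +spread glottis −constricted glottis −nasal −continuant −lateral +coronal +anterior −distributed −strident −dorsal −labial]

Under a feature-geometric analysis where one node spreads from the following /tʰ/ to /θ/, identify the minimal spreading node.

Supralaryngeal

/θ/ and [t] differ in [continuant], [distributed]; every other specified feature is identical.
These terminals are all dominated by Supralaryngeal, and no proper subconstituent of Supralaryngeal covers them all; Supralaryngeal is their lowest common ancestor.
Spreading Supralaryngeal from /tʰ/ overwrites each of those terminals with /tʰ/'s values, yielding exactly [t].
[spread glottis] — on which /tʰ/ differs from /θ/ — is unchanged, so Root cannot have spread; the constituent is no larger than Supralaryngeal.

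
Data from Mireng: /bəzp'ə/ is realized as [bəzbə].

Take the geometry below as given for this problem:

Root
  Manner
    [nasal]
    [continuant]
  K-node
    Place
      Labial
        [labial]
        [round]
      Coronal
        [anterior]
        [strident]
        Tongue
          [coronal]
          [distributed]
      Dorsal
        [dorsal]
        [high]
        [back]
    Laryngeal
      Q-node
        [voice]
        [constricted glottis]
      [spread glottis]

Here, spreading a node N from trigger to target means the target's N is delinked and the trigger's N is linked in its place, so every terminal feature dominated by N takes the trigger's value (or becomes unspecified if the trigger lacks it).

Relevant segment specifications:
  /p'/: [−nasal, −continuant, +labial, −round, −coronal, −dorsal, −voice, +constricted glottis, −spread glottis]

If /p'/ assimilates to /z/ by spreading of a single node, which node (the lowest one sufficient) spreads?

The alternation /p'/ → [b] changes [voice], [constricted glottis] and nothing else.
In this geometry the lowest node dominating all of them is Q-node: every daughter of Q-node dominates only a proper subset, so no lower node suffices.
Delinking /p'/'s Q-node and associating /z/'s Q-node gives precisely the feature bundle of [b].
Features on which the two segments disagree outside Q-node, such as [continuant], [coronal], are unchanged — nothing dominating them spread, and Q-node is the minimal sufficient constituent.

Q-node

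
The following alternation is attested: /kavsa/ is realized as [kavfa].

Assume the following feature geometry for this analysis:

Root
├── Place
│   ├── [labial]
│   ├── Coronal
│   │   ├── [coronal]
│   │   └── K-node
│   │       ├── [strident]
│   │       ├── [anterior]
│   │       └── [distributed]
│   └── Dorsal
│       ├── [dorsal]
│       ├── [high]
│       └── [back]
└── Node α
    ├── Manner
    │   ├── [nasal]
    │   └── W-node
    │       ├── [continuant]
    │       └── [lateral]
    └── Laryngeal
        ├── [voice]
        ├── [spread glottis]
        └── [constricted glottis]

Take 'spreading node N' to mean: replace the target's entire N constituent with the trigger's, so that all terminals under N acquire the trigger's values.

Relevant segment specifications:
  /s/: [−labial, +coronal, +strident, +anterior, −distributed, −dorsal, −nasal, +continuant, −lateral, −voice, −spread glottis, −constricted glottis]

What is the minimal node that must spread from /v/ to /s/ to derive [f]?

Place

Feature comparison: [labial], [coronal], [anterior], [distributed], [strident] differ between /s/ and [f]; the remaining terminals match.
Tracing each changed feature up the tree, the paths first meet at Place; any lower node misses at least one of them.
Delinking /s/'s Place and associating /v/'s Place gives precisely the feature bundle of [f].
[voice] — on which /v/ differs from /s/ — is unchanged, so Root cannot have spread; the constituent is no larger than Place.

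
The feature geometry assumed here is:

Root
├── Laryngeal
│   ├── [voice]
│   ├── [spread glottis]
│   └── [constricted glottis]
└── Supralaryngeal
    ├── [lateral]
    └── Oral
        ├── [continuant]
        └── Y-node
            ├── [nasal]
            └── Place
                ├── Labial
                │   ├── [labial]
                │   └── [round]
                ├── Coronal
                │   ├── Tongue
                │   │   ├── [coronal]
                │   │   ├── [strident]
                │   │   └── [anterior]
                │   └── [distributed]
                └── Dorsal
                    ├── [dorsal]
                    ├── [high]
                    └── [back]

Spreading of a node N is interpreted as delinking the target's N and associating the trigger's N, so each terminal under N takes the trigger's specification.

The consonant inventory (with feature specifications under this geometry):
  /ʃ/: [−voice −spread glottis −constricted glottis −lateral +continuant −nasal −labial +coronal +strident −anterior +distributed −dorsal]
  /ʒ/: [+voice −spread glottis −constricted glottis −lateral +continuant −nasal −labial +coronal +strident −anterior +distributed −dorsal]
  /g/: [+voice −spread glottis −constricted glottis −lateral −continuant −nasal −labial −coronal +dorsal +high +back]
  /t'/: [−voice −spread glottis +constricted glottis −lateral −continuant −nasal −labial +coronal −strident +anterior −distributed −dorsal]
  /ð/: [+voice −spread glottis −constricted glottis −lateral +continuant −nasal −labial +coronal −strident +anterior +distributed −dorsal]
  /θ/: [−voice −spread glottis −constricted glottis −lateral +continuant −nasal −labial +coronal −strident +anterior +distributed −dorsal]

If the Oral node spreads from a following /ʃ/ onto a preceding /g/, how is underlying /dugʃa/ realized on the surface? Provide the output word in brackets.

The Oral node dominates the terminals [continuant], [nasal], [labial], [round], [coronal], [strident], [anterior], [distributed], [dorsal], [high], [back].
After delinking /g/'s Oral and linking /ʃ/'s, the affected terminals become [+continuant], [−nasal], [−labial], [+coronal], [+strident], [−anterior], [+distributed], [−dorsal]; [voice], [spread glottis], [constricted glottis], … (outside Oral) are retained from /g/.
The resulting bundle matches /ʒ/ in the inventory; substituting it for /g/ gives [duʒʃa].

[duʒʃa]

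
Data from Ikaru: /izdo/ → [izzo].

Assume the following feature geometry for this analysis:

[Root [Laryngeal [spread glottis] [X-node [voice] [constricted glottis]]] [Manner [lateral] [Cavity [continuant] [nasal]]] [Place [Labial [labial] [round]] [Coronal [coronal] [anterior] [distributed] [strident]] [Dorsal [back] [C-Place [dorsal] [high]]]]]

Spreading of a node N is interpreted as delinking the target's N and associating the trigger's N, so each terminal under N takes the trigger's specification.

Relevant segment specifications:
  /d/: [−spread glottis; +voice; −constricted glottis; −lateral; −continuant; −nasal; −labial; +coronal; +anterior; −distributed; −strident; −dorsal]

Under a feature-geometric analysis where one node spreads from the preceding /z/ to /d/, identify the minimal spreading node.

/d/ and [z] differ in [continuant], [strident]; every other specified feature is identical.
Tracing each changed feature up the tree, the paths first meet at Root; any lower node misses at least one of them.
Spreading Root from /z/ overwrites each of those terminals with /z/'s values, yielding exactly [z].

Root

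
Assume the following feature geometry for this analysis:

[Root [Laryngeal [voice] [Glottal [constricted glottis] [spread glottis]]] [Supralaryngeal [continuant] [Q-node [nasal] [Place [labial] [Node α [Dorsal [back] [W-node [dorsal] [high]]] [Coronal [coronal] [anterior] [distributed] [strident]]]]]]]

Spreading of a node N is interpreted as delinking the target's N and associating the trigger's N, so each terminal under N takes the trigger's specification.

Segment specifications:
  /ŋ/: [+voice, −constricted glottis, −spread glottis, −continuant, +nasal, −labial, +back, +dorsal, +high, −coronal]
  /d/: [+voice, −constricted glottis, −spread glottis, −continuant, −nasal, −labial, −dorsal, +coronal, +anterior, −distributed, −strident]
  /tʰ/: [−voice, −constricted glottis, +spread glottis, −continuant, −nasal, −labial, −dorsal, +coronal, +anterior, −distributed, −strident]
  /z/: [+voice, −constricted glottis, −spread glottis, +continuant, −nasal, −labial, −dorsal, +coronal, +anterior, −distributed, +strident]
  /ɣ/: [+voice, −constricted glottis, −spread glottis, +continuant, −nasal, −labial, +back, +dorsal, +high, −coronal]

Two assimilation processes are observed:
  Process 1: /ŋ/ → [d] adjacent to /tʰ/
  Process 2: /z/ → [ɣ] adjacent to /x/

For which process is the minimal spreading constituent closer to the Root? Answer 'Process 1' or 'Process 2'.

Process 1

In Process 1, [nasal], [coronal], [anterior], [distributed], [strident], [dorsal], [high], [back] change, so the minimal spreading node is Q-node at depth 2.
In Process 2, [coronal], [anterior], [distributed], [strident], [dorsal], [high], [back] change, so the minimal spreading node is Node α at depth 4.
Q-node (depth 2) sits above Node α (depth 4), making Process 1 the one with the higher spreading node.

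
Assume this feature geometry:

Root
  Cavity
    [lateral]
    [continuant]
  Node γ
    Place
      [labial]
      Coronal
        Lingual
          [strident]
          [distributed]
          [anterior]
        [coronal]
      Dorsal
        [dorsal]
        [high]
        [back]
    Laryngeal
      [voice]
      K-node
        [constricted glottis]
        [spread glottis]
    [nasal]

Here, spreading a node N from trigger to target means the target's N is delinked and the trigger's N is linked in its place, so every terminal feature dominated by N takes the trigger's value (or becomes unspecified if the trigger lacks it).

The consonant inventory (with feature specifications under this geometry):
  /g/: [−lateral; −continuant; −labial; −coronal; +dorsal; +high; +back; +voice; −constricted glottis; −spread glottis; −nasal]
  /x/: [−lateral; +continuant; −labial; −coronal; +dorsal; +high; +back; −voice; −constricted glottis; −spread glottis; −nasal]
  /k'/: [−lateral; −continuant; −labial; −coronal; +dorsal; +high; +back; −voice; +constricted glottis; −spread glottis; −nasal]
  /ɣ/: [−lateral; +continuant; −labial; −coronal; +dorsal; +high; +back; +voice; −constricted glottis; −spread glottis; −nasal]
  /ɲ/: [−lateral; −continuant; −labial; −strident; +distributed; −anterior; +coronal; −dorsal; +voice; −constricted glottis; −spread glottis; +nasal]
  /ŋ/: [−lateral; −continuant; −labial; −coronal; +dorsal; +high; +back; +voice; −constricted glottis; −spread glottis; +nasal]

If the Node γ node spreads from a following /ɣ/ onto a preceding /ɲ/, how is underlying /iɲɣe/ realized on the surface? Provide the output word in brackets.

Terminals under Node γ in this geometry: [labial], [strident], [distributed], [anterior], [coronal], [dorsal], [high], [back], [voice], [constricted glottis], [spread glottis], [nasal].
The target acquires /ɣ/'s values for everything under Node γ — [−labial], [−coronal], [+dorsal], [+high], [+back], [+voice], [−constricted glottis], [−spread glottis], [−nasal] — while keeping its own [lateral], [continuant].
This feature bundle is that of [g], so /iɲɣe/ surfaces as [igɣe].

[igɣe]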